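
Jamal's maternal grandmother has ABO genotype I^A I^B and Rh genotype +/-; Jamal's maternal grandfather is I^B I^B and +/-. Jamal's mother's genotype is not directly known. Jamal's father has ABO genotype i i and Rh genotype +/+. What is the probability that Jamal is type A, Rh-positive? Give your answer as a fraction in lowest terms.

Jamal's mother's ABO genotype from I^A I^B × I^B I^B: 1/2 I^A I^B, 1/2 I^B I^B.
Crossing each possibility with the father i i and summing P(type A): 1/2·1/2 + 1/2·0 = 1/4.
Similarly for Rh via the mother's Rh distribution: P(Rh+) = 1.
Independent loci: 1/4 × 1 = 1/4.

1/4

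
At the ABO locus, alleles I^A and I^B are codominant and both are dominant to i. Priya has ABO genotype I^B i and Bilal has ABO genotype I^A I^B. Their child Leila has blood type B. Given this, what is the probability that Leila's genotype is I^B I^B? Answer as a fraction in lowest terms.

Cross I^B i × I^A I^B → 1/4 I^A I^B, 1/4 I^A i, 1/4 I^B I^B, 1/4 I^B i.
Type-B genotypes among offspring: I^B I^B (1/4), I^B i (1/4); total 1/2.
P(I^B I^B | type B) = (1/4) / (1/2) = 1/2.

1/2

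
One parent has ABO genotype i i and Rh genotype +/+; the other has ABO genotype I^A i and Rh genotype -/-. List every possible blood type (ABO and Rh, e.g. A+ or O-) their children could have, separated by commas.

Gametes from i i × I^A i give offspring ABO genotypes I^A i, i i, i.e. phenotypes O, A.
Rh cross +/+ × -/- → phenotypes Rh+.
Combining independently: O+, A+.

O+, A+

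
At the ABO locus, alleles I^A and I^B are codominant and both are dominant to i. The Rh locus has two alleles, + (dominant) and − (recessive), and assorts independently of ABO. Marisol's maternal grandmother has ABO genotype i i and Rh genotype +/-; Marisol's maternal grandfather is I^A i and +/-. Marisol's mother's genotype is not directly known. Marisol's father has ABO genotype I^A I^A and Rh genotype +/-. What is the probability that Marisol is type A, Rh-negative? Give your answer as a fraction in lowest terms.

1/4

Marisol's mother's ABO genotype from i i × I^A i: 1/2 I^A i, 1/2 i i.
Crossing each possibility with the father I^A I^A and summing P(type A): 1/2·1 + 1/2·1 = 1.
Similarly for Rh via the mother's Rh distribution: P(Rh-) = 1/4.
Independent loci: 1 × 1/4 = 1/4.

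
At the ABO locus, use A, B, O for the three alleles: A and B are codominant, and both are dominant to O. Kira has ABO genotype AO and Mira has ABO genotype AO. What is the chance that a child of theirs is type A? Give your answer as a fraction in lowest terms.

ABO cross AO × AO → offspring phenotypes: 1/4 O, 3/4 A.
So P(type A) = 3/4.

3/4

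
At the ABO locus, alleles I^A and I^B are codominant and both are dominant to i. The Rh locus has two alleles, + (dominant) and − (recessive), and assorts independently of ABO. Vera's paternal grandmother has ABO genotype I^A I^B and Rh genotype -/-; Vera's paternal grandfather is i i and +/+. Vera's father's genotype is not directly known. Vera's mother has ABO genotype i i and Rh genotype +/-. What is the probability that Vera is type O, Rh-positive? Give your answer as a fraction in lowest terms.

Vera's father's ABO genotype from I^A I^B × i i: 1/2 I^A i, 1/2 I^B i.
Crossing each possibility with the mother i i and summing P(type O): 1/2·1/2 + 1/2·1/2 = 1/2.
Similarly for Rh via the father's Rh distribution: P(Rh+) = 3/4.
Independent loci: 1/2 × 3/4 = 3/8.

3/8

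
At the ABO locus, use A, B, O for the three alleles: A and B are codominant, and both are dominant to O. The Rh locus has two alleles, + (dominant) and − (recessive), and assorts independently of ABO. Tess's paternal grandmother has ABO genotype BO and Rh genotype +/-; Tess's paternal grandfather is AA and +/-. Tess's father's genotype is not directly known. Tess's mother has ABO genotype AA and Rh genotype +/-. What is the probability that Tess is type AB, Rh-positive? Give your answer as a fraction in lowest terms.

Tess's father's ABO genotype from BO × AA: 1/2 AB, 1/2 AO.
Crossing each possibility with the mother AA and summing P(type AB): 1/2·1/2 + 1/2·0 = 1/4.
Similarly for Rh via the father's Rh distribution: P(Rh+) = 3/4.
Independent loci: 1/4 × 3/4 = 3/16.

3/16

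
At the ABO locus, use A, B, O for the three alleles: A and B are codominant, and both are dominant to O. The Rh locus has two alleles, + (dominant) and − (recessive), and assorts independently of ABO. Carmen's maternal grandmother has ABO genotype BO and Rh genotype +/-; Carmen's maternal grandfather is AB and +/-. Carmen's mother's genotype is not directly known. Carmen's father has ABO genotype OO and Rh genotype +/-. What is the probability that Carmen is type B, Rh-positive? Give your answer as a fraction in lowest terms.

3/8

Carmen's mother's ABO genotype from BO × AB: 1/4 AB, 1/4 AO, 1/4 BB, 1/4 BO.
Crossing each possibility with the father OO and summing P(type B): 1/4·1/2 + 1/4·0 + 1/4·1 + 1/4·1/2 = 1/2.
Similarly for Rh via the mother's Rh distribution: P(Rh+) = 3/4.
Independent loci: 1/2 × 3/4 = 3/8.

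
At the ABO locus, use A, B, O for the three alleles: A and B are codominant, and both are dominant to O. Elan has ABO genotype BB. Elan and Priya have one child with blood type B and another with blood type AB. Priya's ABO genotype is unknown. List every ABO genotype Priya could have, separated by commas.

AB, AO

For each candidate genotype of Priya, check whether crossing it with BB can produce every observed child phenotype.
  AA → possible child types {AB} ✗
  AB → possible child types {B, AB} ✓
  AO → possible child types {B, AB} ✓
  BB → possible child types {B} ✗
  BO → possible child types {B} ✗
  OO → possible child types {B} ✗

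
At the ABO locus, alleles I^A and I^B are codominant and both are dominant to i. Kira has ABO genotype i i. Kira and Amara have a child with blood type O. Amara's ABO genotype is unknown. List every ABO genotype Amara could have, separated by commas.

I^A i, I^B i, i i

For each candidate genotype of Amara, check whether crossing it with i i can produce every observed child phenotype.
  I^A I^A → possible child types {A} ✗
  I^A I^B → possible child types {A, B} ✗
  I^A i → possible child types {O, A} ✓
  I^B I^B → possible child types {B} ✗
  I^B i → possible child types {O, B} ✓
  i i → possible child types {O} ✓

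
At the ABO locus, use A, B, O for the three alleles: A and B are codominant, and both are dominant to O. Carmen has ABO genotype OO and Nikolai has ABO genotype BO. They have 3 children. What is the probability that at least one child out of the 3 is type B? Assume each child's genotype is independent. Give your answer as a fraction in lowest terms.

7/8

ABO cross OO × BO → 1/2 O, 1/2 B.
So P(type B) = 1/2 per child.
P(none) = (1/2)^3 = 1/8; P(at least one) = 1 − 1/8 = 7/8.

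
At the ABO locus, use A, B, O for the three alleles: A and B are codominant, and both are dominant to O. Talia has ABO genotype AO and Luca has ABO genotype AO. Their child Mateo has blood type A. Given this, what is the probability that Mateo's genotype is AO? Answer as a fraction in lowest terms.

2/3

Cross AO × AO → 1/4 AA, 1/2 AO, 1/4 OO.
Type-A genotypes among offspring: AA (1/4), AO (1/2); total 3/4.
P(AO | type A) = (1/2) / (3/4) = 2/3.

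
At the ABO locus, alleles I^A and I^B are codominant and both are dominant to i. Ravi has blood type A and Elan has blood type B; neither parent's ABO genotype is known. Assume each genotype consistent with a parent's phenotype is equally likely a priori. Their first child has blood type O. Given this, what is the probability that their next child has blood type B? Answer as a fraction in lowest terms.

1/4

Possible genotypes: Ravi ∈ {I^A I^A, I^A i}; Elan ∈ {I^B I^B, I^B i}.
Weight each parental genotype pair by prior × P(type-O child):
  I^A i × I^B i: posterior weight 1; P(next child type B) = 1/4.
Weighted sum = 1/4.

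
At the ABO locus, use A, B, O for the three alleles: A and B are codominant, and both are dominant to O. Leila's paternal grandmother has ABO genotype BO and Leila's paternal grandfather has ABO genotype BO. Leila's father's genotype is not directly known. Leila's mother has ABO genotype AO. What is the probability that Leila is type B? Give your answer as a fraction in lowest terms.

Leila's father's ABO genotype from BO × BO: 1/4 BB, 1/2 BO, 1/4 OO.
Crossing each possibility with the mother AO and summing P(type B): 1/4·1/2 + 1/2·1/4 + 1/4·0 = 1/4.

1/4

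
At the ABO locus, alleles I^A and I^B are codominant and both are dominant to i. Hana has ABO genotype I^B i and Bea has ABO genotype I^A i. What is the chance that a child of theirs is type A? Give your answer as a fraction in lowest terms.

ABO cross I^B i × I^A i → offspring phenotypes: 1/4 O, 1/4 A, 1/4 B, 1/4 AB.
So P(type A) = 1/4.

1/4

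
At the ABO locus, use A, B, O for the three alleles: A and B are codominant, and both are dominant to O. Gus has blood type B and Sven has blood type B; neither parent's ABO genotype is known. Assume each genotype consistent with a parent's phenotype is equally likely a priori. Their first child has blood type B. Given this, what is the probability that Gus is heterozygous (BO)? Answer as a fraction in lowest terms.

Possible genotypes: Gus ∈ {BB, BO}; Sven ∈ {BB, BO}.
Weight each parental genotype pair by prior × P(type-B child):
  BB × BB: posterior weight 4/15.
  BB × BO: posterior weight 4/15.
  BO × BB: posterior weight 4/15.
  BO × BO: posterior weight 1/5.
Sum the posterior weight over pairs where Gus is BO: 7/15.

7/15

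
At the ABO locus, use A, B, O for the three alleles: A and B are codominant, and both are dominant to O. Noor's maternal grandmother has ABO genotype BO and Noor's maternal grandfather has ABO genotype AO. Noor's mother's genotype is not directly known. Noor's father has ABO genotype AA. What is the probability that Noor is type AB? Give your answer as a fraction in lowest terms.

1/4

Noor's mother's ABO genotype from BO × AO: 1/4 AB, 1/4 AO, 1/4 BO, 1/4 OO.
Crossing each possibility with the father AA and summing P(type AB): 1/4·1/2 + 1/4·0 + 1/4·1/2 + 1/4·0 = 1/4.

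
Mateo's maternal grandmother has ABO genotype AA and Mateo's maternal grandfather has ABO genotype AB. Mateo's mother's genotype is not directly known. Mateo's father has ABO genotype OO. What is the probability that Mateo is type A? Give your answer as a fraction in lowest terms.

Mateo's mother's ABO genotype from AA × AB: 1/2 AA, 1/2 AB.
Crossing each possibility with the father OO and summing P(type A): 1/2·1 + 1/2·1/2 = 3/4.

3/4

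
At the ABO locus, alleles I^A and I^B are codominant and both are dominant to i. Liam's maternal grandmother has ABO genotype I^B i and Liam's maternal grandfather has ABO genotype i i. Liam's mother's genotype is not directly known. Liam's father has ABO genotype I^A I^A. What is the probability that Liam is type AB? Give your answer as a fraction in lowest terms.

Liam's mother's ABO genotype from I^B i × i i: 1/2 I^B i, 1/2 i i.
Crossing each possibility with the father I^A I^A and summing P(type AB): 1/2·1/2 + 1/2·0 = 1/4.

1/4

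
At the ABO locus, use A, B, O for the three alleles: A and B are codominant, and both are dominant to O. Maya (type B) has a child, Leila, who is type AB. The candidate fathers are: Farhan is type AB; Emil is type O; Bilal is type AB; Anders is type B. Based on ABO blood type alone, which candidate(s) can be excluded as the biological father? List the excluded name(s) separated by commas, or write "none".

Emil, Anders

A candidate is excluded only if no genotype consistent with his phenotype could produce a type AB child with a type B mother.
Emil (type O): no genotype consistent with that phenotype can produce a type-AB child with a type-B mother.
Anders (type B): no genotype consistent with that phenotype can produce a type-AB child with a type-B mother.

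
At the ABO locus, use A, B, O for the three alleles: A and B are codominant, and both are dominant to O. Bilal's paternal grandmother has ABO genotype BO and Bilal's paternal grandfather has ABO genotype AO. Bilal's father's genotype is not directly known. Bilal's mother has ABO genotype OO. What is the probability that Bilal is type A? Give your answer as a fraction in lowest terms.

1/4

Bilal's father's ABO genotype from BO × AO: 1/4 AB, 1/4 AO, 1/4 BO, 1/4 OO.
Crossing each possibility with the mother OO and summing P(type A): 1/4·1/2 + 1/4·1/2 + 1/4·0 + 1/4·0 = 1/4.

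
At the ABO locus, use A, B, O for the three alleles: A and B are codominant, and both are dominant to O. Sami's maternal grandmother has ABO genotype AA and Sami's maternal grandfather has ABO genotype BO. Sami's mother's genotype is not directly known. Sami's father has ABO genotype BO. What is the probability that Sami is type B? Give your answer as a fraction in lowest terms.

3/8

Sami's mother's ABO genotype from AA × BO: 1/2 AB, 1/2 AO.
Crossing each possibility with the father BO and summing P(type B): 1/2·1/2 + 1/2·1/4 = 3/8.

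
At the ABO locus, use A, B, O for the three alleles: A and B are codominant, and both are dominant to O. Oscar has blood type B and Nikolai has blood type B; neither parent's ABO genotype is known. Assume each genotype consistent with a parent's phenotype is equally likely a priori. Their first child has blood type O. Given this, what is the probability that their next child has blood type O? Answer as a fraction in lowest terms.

Possible genotypes: Oscar ∈ {BB, BO}; Nikolai ∈ {BB, BO}.
Weight each parental genotype pair by prior × P(type-O child):
  BO × BO: posterior weight 1; P(next child type O) = 1/4.
Weighted sum = 1/4.

1/4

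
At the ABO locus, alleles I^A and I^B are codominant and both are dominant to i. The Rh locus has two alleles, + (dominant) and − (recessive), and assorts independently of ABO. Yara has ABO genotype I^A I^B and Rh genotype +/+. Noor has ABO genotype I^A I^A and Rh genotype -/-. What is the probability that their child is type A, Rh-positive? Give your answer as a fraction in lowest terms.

1/2

ABO cross I^A I^B × I^A I^A → offspring phenotypes: 1/2 A, 1/2 AB.
Rh cross +/+ × -/- → 1 Rh+.
Independent loci: P(type A, Rh-positive) = 1/2 × 1 = 1/2.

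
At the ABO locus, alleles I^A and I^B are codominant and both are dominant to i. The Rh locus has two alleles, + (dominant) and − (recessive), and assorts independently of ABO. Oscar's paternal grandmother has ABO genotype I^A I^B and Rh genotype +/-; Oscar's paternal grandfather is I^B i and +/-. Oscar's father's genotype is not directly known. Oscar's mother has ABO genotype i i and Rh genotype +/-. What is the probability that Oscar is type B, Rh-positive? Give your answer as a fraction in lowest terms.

Oscar's father's ABO genotype from I^A I^B × I^B i: 1/4 I^A I^B, 1/4 I^A i, 1/4 I^B I^B, 1/4 I^B i.
Crossing each possibility with the mother i i and summing P(type B): 1/4·1/2 + 1/4·0 + 1/4·1 + 1/4·1/2 = 1/2.
Similarly for Rh via the father's Rh distribution: P(Rh+) = 3/4.
Independent loci: 1/2 × 3/4 = 3/8.

3/8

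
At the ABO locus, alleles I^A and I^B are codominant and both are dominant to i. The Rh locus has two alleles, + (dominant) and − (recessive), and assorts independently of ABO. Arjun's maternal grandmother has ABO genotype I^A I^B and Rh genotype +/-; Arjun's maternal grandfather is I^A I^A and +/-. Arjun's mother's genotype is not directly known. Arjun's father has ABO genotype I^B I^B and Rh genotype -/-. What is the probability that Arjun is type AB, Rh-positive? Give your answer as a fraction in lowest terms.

3/8

Arjun's mother's ABO genotype from I^A I^B × I^A I^A: 1/2 I^A I^A, 1/2 I^A I^B.
Crossing each possibility with the father I^B I^B and summing P(type AB): 1/2·1 + 1/2·1/2 = 3/4.
Similarly for Rh via the mother's Rh distribution: P(Rh+) = 1/2.
Independent loci: 3/4 × 1/2 = 3/8.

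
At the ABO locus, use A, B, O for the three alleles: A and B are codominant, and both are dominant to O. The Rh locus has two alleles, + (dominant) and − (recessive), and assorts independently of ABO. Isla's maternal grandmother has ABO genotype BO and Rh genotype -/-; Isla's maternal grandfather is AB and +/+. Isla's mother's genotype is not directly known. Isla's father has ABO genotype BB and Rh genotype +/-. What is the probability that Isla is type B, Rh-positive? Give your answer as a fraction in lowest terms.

9/16

Isla's mother's ABO genotype from BO × AB: 1/4 AB, 1/4 AO, 1/4 BB, 1/4 BO.
Crossing each possibility with the father BB and summing P(type B): 1/4·1/2 + 1/4·1/2 + 1/4·1 + 1/4·1 = 3/4.
Similarly for Rh via the mother's Rh distribution: P(Rh+) = 3/4.
Independent loci: 3/4 × 3/4 = 9/16.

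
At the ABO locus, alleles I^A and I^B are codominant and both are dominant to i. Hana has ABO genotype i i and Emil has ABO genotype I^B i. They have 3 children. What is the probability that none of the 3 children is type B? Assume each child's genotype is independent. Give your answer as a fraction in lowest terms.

1/8

ABO cross i i × I^B i → 1/2 O, 1/2 B.
So P(type B) = 1/2 per child.
P(not type B) = 1/2 for one child; (1/2)^3 = 1/8.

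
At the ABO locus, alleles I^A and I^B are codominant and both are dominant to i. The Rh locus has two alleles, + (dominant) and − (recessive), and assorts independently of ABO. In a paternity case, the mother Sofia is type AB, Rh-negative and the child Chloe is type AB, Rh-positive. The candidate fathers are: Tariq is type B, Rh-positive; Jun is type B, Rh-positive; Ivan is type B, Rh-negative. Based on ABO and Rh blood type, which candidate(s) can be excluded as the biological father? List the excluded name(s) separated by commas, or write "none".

Ivan

A candidate is excluded only if no genotype consistent with his phenotype could produce a type AB, Rh-positive child with a type AB, Rh-negative mother.
Ivan (type B, Rh-): no genotype consistent with that phenotype can produce a type-AB Rh+ child with a type-AB mother.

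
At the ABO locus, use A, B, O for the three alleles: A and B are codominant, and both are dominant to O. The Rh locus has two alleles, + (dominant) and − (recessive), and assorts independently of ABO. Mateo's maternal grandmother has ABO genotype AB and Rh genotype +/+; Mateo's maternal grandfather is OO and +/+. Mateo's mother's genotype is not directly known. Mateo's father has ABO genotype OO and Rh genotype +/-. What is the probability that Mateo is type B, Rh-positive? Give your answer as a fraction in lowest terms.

1/4

Mateo's mother's ABO genotype from AB × OO: 1/2 AO, 1/2 BO.
Crossing each possibility with the father OO and summing P(type B): 1/2·0 + 1/2·1/2 = 1/4.
Similarly for Rh via the mother's Rh distribution: P(Rh+) = 1.
Independent loci: 1/4 × 1 = 1/4.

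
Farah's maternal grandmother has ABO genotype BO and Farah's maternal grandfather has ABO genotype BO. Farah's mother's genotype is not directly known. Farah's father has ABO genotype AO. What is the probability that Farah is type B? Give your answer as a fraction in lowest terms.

Farah's mother's ABO genotype from BO × BO: 1/4 BB, 1/2 BO, 1/4 OO.
Crossing each possibility with the father AO and summing P(type B): 1/4·1/2 + 1/2·1/4 + 1/4·0 = 1/4.

1/4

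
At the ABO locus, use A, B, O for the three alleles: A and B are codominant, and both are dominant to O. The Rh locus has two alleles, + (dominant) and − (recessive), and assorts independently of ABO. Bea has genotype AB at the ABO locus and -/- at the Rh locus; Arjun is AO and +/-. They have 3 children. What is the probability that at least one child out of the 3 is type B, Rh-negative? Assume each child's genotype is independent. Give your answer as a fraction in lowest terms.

169/512

ABO cross AB × AO → 1/2 A, 1/4 B, 1/4 AB.
Rh cross -/- × +/- → 1/2 Rh+, 1/2 Rh-; so P(type B, Rh-negative) = 1/4 × 1/2 = 1/8 per child.
P(none) = (7/8)^3 = 343/512; P(at least one) = 1 − 343/512 = 169/512.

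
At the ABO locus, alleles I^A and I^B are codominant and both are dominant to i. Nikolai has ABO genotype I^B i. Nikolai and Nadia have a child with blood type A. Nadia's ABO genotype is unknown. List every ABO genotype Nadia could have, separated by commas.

I^A I^A, I^A I^B, I^A i

For each candidate genotype of Nadia, check whether crossing it with I^B i can produce every observed child phenotype.
  I^A I^A → possible child types {A, AB} ✓
  I^A I^B → possible child types {A, B, AB} ✓
  I^A i → possible child types {O, A, B, AB} ✓
  I^B I^B → possible child types {B} ✗
  I^B i → possible child types {O, B} ✗
  i i → possible child types {O, B} ✗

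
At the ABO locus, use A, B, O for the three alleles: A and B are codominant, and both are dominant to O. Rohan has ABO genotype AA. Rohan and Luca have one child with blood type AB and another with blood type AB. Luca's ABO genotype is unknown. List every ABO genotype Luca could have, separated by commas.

AB, BB, BO

For each candidate genotype of Luca, check whether crossing it with AA can produce every observed child phenotype.
  AA → possible child types {A} ✗
  AB → possible child types {A, AB} ✓
  AO → possible child types {A} ✗
  BB → possible child types {AB} ✓
  BO → possible child types {A, AB} ✓
  OO → possible child types {A} ✗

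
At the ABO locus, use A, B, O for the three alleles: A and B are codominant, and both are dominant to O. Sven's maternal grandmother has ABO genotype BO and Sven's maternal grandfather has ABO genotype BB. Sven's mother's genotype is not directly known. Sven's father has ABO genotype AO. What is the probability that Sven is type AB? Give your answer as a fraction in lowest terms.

Sven's mother's ABO genotype from BO × BB: 1/2 BB, 1/2 BO.
Crossing each possibility with the father AO and summing P(type AB): 1/2·1/2 + 1/2·1/4 = 3/8.

3/8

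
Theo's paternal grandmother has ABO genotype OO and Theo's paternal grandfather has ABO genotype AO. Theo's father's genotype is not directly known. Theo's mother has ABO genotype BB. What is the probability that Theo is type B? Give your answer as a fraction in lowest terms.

3/4

Theo's father's ABO genotype from OO × AO: 1/2 AO, 1/2 OO.
Crossing each possibility with the mother BB and summing P(type B): 1/2·1/2 + 1/2·1 = 3/4.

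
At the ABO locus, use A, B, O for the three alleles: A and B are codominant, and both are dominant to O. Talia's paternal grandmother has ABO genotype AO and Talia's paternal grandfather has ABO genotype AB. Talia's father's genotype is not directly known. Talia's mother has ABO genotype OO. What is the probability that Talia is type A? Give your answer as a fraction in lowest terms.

Talia's father's ABO genotype from AO × AB: 1/4 AA, 1/4 AB, 1/4 AO, 1/4 BO.
Crossing each possibility with the mother OO and summing P(type A): 1/4·1 + 1/4·1/2 + 1/4·1/2 + 1/4·0 = 1/2.

1/2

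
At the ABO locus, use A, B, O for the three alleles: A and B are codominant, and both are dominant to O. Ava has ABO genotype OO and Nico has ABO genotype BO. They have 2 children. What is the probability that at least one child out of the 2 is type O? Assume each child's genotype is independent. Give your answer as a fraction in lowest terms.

3/4

ABO cross OO × BO → 1/2 O, 1/2 B.
So P(type O) = 1/2 per child.
P(none) = (1/2)^2 = 1/4; P(at least one) = 1 − 1/4 = 3/4.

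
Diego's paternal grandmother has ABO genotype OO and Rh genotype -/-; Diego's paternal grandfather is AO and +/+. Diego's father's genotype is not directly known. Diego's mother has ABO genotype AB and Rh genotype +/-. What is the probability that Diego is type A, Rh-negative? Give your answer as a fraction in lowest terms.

1/8

Diego's father's ABO genotype from OO × AO: 1/2 AO, 1/2 OO.
Crossing each possibility with the mother AB and summing P(type A): 1/2·1/2 + 1/2·1/2 = 1/2.
Similarly for Rh via the father's Rh distribution: P(Rh-) = 1/4.
Independent loci: 1/2 × 1/4 = 1/8.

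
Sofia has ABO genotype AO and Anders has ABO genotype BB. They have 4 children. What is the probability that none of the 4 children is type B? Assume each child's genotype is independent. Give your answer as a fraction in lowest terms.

1/16

ABO cross AO × BB → 1/2 B, 1/2 AB.
So P(type B) = 1/2 per child.
P(not type B) = 1/2 for one child; (1/2)^4 = 1/16.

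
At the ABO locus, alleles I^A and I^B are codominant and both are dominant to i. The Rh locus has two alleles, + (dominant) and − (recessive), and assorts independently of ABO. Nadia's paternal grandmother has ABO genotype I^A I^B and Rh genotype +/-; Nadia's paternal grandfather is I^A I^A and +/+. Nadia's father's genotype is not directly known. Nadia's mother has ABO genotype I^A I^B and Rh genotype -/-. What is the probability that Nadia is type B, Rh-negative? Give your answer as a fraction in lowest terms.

1/32

Nadia's father's ABO genotype from I^A I^B × I^A I^A: 1/2 I^A I^A, 1/2 I^A I^B.
Crossing each possibility with the mother I^A I^B and summing P(type B): 1/2·0 + 1/2·1/4 = 1/8.
Similarly for Rh via the father's Rh distribution: P(Rh-) = 1/4.
Independent loci: 1/8 × 1/4 = 1/32.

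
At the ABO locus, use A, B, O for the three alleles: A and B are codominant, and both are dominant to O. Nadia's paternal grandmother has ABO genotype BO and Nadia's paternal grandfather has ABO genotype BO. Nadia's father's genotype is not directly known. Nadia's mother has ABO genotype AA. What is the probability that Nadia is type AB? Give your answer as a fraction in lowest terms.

Nadia's father's ABO genotype from BO × BO: 1/4 BB, 1/2 BO, 1/4 OO.
Crossing each possibility with the mother AA and summing P(type AB): 1/4·1 + 1/2·1/2 + 1/4·0 = 1/2.

1/2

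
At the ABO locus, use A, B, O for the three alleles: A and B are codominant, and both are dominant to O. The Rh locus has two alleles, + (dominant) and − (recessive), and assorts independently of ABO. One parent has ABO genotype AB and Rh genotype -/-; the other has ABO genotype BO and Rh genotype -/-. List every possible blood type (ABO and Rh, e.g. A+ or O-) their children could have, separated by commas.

Gametes from AB × BO give offspring ABO genotypes AB, AO, BB, BO, i.e. phenotypes A, B, AB.
Rh cross -/- × -/- → phenotypes Rh-.
Combining independently: A-, B-, AB-.

A-, B-, AB-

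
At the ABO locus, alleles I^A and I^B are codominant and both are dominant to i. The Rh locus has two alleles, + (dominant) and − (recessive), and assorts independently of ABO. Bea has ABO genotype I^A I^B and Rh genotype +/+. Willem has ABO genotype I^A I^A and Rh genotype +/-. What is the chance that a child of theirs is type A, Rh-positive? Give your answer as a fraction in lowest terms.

1/2

ABO cross I^A I^B × I^A I^A → offspring phenotypes: 1/2 A, 1/2 AB.
Rh cross +/+ × +/- → 1 Rh+.
Independent loci: P(type A, Rh-positive) = 1/2 × 1 = 1/2.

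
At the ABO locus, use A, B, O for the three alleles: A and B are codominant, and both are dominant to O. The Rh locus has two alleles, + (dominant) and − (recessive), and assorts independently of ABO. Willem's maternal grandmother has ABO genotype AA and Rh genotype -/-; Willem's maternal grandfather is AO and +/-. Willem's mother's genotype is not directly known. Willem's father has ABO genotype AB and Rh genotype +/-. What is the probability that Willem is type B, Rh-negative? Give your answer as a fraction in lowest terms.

Willem's mother's ABO genotype from AA × AO: 1/2 AA, 1/2 AO.
Crossing each possibility with the father AB and summing P(type B): 1/2·0 + 1/2·1/4 = 1/8.
Similarly for Rh via the mother's Rh distribution: P(Rh-) = 3/8.
Independent loci: 1/8 × 3/8 = 3/64.

3/64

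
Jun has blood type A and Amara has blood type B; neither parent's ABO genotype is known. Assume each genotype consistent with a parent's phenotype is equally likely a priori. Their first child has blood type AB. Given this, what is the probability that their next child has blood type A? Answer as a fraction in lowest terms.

5/36

Possible genotypes: Jun ∈ {I^A I^A, I^A i}; Amara ∈ {I^B I^B, I^B i}.
Weight each parental genotype pair by prior × P(type-AB child):
  I^A I^A × I^B I^B: posterior weight 4/9; P(next child type A) = 0.
  I^A I^A × I^B i: posterior weight 2/9; P(next child type A) = 1/2.
  I^A i × I^B I^B: posterior weight 2/9; P(next child type A) = 0.
  I^A i × I^B i: posterior weight 1/9; P(next child type A) = 1/4.
Weighted sum = 5/36.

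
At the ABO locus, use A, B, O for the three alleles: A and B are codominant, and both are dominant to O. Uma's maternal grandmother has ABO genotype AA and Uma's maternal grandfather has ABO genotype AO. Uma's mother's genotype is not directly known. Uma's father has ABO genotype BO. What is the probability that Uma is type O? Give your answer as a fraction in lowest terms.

Uma's mother's ABO genotype from AA × AO: 1/2 AA, 1/2 AO.
Crossing each possibility with the father BO and summing P(type O): 1/2·0 + 1/2·1/4 = 1/8.

1/8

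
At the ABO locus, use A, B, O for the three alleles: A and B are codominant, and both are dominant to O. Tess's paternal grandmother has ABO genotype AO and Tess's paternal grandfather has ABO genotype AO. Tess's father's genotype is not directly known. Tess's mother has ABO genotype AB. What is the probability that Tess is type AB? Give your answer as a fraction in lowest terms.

1/4

Tess's father's ABO genotype from AO × AO: 1/4 AA, 1/2 AO, 1/4 OO.
Crossing each possibility with the mother AB and summing P(type AB): 1/4·1/2 + 1/2·1/4 + 1/4·0 = 1/4.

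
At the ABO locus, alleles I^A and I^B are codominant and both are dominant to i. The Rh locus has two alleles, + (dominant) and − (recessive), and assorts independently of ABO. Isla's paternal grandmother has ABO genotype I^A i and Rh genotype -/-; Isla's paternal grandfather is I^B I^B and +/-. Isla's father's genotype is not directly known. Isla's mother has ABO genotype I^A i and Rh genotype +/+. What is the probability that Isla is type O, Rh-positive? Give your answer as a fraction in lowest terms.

Isla's father's ABO genotype from I^A i × I^B I^B: 1/2 I^A I^B, 1/2 I^B i.
Crossing each possibility with the mother I^A i and summing P(type O): 1/2·0 + 1/2·1/4 = 1/8.
Similarly for Rh via the father's Rh distribution: P(Rh+) = 1.
Independent loci: 1/8 × 1 = 1/8.

1/8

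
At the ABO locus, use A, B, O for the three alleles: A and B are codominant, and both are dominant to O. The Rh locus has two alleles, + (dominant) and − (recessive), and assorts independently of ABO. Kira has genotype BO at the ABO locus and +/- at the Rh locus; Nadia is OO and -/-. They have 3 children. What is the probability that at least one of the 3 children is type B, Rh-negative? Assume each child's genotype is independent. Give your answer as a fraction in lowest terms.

37/64

ABO cross BO × OO → 1/2 O, 1/2 B.
Rh cross +/- × -/- → 1/2 Rh+, 1/2 Rh-; so P(type B, Rh-negative) = 1/2 × 1/2 = 1/4 per child.
P(none) = (3/4)^3 = 27/64; P(at least one) = 1 − 27/64 = 37/64.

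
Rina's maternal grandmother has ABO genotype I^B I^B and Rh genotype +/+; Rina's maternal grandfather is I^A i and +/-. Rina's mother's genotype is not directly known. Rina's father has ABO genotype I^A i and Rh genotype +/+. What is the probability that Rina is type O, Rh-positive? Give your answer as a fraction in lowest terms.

1/8

Rina's mother's ABO genotype from I^B I^B × I^A i: 1/2 I^A I^B, 1/2 I^B i.
Crossing each possibility with the father I^A i and summing P(type O): 1/2·0 + 1/2·1/4 = 1/8.
Similarly for Rh via the mother's Rh distribution: P(Rh+) = 1.
Independent loci: 1/8 × 1 = 1/8.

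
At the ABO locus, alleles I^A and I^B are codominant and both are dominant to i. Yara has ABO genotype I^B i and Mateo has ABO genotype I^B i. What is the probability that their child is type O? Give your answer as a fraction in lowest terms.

ABO cross I^B i × I^B i → offspring phenotypes: 1/4 O, 3/4 B.
So P(type O) = 1/4.

1/4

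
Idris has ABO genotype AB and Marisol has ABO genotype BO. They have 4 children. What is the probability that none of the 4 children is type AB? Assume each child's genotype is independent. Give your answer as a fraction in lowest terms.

81/256

ABO cross AB × BO → 1/4 A, 1/2 B, 1/4 AB.
So P(type AB) = 1/4 per child.
P(not type AB) = 3/4 for one child; (3/4)^4 = 81/256.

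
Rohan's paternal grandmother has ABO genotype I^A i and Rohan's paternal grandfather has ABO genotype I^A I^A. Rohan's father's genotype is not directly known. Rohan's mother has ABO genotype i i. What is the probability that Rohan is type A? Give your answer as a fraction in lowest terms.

3/4

Rohan's father's ABO genotype from I^A i × I^A I^A: 1/2 I^A I^A, 1/2 I^A i.
Crossing each possibility with the mother i i and summing P(type A): 1/2·1 + 1/2·1/2 = 3/4.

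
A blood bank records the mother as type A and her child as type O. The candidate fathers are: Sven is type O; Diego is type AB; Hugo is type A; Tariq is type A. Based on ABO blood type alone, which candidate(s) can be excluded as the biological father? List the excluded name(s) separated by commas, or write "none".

A candidate is excluded only if no genotype consistent with his phenotype could produce a type O child with a type A mother.
Diego (type AB): no genotype consistent with that phenotype can produce a type-O child with a type-A mother.

Diego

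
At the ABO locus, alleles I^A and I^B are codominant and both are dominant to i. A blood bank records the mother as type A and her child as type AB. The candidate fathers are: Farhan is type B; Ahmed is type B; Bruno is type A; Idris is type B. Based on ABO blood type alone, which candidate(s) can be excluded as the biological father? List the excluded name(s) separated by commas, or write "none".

A candidate is excluded only if no genotype consistent with his phenotype could produce a type AB child with a type A mother.
Bruno (type A): no genotype consistent with that phenotype can produce a type-AB child with a type-A mother.

Bruno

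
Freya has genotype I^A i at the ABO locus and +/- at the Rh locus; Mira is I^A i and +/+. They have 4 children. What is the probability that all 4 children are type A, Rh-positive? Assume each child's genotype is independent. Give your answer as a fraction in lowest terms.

ABO cross I^A i × I^A i → 1/4 O, 3/4 A.
Rh cross +/- × +/+ → 1 Rh+; so P(type A, Rh-positive) = 3/4 × 1 = 3/4 per child.
All 4 independent: (3/4)^4 = 81/256.

81/256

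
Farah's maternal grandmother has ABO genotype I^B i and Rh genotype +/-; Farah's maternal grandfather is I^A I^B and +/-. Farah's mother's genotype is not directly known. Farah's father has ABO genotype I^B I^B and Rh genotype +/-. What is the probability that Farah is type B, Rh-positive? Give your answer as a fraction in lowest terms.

9/16

Farah's mother's ABO genotype from I^B i × I^A I^B: 1/4 I^A I^B, 1/4 I^A i, 1/4 I^B I^B, 1/4 I^B i.
Crossing each possibility with the father I^B I^B and summing P(type B): 1/4·1/2 + 1/4·1/2 + 1/4·1 + 1/4·1 = 3/4.
Similarly for Rh via the mother's Rh distribution: P(Rh+) = 3/4.
Independent loci: 3/4 × 3/4 = 9/16.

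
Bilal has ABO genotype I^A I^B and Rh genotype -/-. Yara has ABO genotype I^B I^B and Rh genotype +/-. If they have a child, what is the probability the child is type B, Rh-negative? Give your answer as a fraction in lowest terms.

ABO cross I^A I^B × I^B I^B → offspring phenotypes: 1/2 B, 1/2 AB.
Rh cross -/- × +/- → 1/2 Rh+, 1/2 Rh-.
Independent loci: P(type B, Rh-negative) = 1/2 × 1/2 = 1/4.

1/4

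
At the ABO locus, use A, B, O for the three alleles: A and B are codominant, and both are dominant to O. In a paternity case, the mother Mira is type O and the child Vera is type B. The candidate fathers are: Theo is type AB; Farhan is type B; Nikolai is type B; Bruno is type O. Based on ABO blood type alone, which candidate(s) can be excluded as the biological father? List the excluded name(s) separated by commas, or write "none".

Bruno

A candidate is excluded only if no genotype consistent with his phenotype could produce a type B child with a type O mother.
Bruno (type O): no genotype consistent with that phenotype can produce a type-B child with a type-O mother.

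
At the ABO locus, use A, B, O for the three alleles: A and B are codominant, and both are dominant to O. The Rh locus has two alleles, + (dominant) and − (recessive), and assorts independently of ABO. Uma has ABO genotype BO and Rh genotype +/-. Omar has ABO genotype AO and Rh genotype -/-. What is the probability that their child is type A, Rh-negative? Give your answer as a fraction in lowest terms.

ABO cross BO × AO → offspring phenotypes: 1/4 O, 1/4 A, 1/4 B, 1/4 AB.
Rh cross +/- × -/- → 1/2 Rh+, 1/2 Rh-.
Independent loci: P(type A, Rh-negative) = 1/4 × 1/2 = 1/8.

1/8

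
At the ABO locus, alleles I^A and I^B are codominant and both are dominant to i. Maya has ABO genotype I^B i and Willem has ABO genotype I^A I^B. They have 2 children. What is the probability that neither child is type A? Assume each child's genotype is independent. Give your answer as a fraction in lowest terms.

9/16

ABO cross I^B i × I^A I^B → 1/4 A, 1/2 B, 1/4 AB.
So P(type A) = 1/4 per child.
P(not type A) = 3/4 for one child; (3/4)^2 = 9/16.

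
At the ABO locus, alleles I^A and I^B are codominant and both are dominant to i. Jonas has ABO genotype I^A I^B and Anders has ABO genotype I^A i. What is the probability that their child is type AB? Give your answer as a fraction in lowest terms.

ABO cross I^A I^B × I^A i → offspring phenotypes: 1/2 A, 1/4 B, 1/4 AB.
So P(type AB) = 1/4.

1/4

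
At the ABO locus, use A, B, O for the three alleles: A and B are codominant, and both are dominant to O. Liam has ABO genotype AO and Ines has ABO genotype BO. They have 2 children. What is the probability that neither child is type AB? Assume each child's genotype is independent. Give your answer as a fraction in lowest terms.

ABO cross AO × BO → 1/4 O, 1/4 A, 1/4 B, 1/4 AB.
So P(type AB) = 1/4 per child.
P(not type AB) = 3/4 for one child; (3/4)^2 = 9/16.

9/16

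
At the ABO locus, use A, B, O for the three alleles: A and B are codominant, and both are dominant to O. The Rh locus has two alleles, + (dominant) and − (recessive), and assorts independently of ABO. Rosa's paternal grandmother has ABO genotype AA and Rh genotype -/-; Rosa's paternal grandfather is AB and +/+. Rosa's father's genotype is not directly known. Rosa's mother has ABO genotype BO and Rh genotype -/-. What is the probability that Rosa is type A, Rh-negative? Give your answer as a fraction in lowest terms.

3/16

Rosa's father's ABO genotype from AA × AB: 1/2 AA, 1/2 AB.
Crossing each possibility with the mother BO and summing P(type A): 1/2·1/2 + 1/2·1/4 = 3/8.
Similarly for Rh via the father's Rh distribution: P(Rh-) = 1/2.
Independent loci: 3/8 × 1/2 = 3/16.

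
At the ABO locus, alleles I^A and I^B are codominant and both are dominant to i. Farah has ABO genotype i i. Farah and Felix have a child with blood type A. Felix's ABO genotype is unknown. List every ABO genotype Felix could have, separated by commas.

I^A I^A, I^A I^B, I^A i

For each candidate genotype of Felix, check whether crossing it with i i can produce every observed child phenotype.
  I^A I^A → possible child types {A} ✓
  I^A I^B → possible child types {A, B} ✓
  I^A i → possible child types {O, A} ✓
  I^B I^B → possible child types {B} ✗
  I^B i → possible child types {O, B} ✗
  i i → possible child types {O} ✗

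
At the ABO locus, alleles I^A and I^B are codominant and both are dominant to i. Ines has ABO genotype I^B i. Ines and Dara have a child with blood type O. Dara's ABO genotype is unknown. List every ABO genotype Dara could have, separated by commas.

For each candidate genotype of Dara, check whether crossing it with I^B i can produce every observed child phenotype.
  I^A I^A → possible child types {A, AB} ✗
  I^A I^B → possible child types {A, B, AB} ✗
  I^A i → possible child types {O, A, B, AB} ✓
  I^B I^B → possible child types {B} ✗
  I^B i → possible child types {O, B} ✓
  i i → possible child types {O, B} ✓

I^A i, I^B i, i i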